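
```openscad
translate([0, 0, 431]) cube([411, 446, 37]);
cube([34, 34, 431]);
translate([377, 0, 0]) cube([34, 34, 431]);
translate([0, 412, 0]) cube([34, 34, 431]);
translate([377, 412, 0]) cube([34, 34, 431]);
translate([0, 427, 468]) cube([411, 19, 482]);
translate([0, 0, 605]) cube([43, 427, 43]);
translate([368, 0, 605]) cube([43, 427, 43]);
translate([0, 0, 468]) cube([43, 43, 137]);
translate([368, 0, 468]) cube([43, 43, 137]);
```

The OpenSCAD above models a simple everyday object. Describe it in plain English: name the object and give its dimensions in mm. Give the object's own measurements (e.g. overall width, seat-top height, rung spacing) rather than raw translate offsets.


A chair. The seat is a 411×446×37 mm slab with its top at z = 468 mm, on four 34×34 mm corner legs (flush with the seat edges, standing on z = 0). A flat backrest 19 mm thick, 482 mm tall, spans the full seat width and rises from the seat top along its +y edge, rear face flush with the rear of the seat. Two armrests of 43×43 mm section run along each side from the seat's front edge to the front of the backrest, top faces 180 mm above the seat top and outer faces flush with the seat's x-edges; a 43×43 mm post under the front of each armrest stands on the seat at the front corner.


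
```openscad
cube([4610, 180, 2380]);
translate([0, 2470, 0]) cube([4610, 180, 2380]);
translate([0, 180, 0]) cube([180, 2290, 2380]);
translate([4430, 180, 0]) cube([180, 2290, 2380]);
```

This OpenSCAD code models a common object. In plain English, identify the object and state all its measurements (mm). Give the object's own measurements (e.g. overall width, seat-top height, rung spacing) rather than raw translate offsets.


The wall frame of a small rectangular building: four walls, each 2380 mm tall and 180 mm thick, enclosing a footprint 4610 mm (x) by 2650 mm (y) outside-to-outside, with no floor or roof. The front and back walls (the −y and +y sides) span the full width; the two side walls fit between them.


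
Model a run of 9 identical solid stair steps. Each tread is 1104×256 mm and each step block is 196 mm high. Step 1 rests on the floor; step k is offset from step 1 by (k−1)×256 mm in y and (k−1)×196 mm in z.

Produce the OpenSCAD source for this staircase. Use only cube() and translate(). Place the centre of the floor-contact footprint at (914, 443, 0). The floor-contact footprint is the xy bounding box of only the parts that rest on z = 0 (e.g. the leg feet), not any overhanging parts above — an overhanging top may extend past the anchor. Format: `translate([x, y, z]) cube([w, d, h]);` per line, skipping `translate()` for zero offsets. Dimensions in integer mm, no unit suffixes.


translate([362, 315, 0]) cube([1104, 256, 196]);
translate([362, 571, 196]) cube([1104, 256, 196]);
translate([362, 827, 392]) cube([1104, 256, 196]);
translate([362, 1083, 588]) cube([1104, 256, 196]);
translate([362, 1339, 784]) cube([1104, 256, 196]);
translate([362, 1595, 980]) cube([1104, 256, 196]);
translate([362, 1851, 1176]) cube([1104, 256, 196]);
translate([362, 2107, 1372]) cube([1104, 256, 196]);
translate([362, 2363, 1568]) cube([1104, 256, 196]);


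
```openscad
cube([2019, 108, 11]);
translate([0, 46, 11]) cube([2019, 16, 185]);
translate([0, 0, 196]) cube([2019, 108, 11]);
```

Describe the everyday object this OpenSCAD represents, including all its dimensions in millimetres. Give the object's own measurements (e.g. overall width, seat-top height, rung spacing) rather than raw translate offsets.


An I-beam lying along x, 2019 mm long. Overall section height 207 mm. Two flanges 108 mm wide (y) and 11 mm thick, one on the floor and one at the top; a web 16 mm thick runs between them, centred on the flange width.


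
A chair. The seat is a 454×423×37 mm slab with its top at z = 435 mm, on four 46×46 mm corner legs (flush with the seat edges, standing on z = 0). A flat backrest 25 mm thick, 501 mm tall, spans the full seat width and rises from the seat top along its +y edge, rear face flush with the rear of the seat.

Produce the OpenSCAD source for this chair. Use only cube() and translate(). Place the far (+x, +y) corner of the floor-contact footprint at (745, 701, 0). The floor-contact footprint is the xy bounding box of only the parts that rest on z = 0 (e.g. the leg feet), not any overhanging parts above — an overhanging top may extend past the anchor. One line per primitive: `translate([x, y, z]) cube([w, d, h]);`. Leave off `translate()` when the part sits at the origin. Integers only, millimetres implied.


// leg_h = 435 - 37 = 398
translate([291, 278, 398]) cube([454, 423, 37]);
translate([291, 278, 0]) cube([46, 46, 398]);
translate([699, 278, 0]) cube([46, 46, 398]);
translate([291, 655, 0]) cube([46, 46, 398]);
translate([699, 655, 0]) cube([46, 46, 398]);
translate([291, 676, 435]) cube([454, 25, 501]);


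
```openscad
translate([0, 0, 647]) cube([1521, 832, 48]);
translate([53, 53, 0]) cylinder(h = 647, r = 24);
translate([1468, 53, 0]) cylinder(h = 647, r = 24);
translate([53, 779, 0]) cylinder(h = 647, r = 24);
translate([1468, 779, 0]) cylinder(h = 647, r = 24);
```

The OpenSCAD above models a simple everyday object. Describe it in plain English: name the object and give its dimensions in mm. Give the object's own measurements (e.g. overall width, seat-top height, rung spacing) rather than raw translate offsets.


A table: top 1521 mm (x) × 832 mm (y), 48 mm thick, upper face at z = 695 mm, on four round legs of 48 mm diameter, each leg's bounding box inset 29 mm from the nearest pair of top edges from z = 0 to the bottom of the top.


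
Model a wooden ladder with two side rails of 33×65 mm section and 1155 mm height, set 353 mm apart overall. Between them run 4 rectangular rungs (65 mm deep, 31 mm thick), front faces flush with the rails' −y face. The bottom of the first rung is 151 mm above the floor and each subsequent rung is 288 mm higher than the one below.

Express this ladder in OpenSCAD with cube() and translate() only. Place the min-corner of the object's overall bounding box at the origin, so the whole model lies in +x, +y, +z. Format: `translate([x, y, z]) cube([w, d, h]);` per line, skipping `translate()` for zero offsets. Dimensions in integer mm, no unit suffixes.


cube([33, 65, 1155]);
translate([320, 0, 0]) cube([33, 65, 1155]);
translate([33, 0, 151]) cube([287, 65, 31]);
translate([33, 0, 439]) cube([287, 65, 31]);
translate([33, 0, 727]) cube([287, 65, 31]);
translate([33, 0, 1015]) cube([287, 65, 31]);


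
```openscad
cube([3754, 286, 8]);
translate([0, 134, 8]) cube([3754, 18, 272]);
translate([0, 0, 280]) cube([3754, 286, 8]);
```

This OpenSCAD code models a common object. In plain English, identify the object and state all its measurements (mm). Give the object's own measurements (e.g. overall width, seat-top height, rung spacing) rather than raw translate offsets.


An I-beam lying along x, 3754 mm long. Overall section height 288 mm. Two flanges 286 mm wide (y) and 8 mm thick, one on the floor and one at the top; a web 18 mm thick runs between them, centred on the flange width.


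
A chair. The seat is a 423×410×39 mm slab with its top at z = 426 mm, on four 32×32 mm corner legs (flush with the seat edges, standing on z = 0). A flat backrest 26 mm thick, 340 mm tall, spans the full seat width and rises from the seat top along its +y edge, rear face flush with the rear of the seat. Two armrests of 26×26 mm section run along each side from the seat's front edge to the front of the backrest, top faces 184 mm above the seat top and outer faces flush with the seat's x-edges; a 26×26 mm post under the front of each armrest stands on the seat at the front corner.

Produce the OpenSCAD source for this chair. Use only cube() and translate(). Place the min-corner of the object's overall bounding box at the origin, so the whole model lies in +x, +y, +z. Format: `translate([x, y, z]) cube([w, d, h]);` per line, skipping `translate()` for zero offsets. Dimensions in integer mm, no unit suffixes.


translate([0, 0, 387]) cube([423, 410, 39]);
cube([32, 32, 387]);
translate([391, 0, 0]) cube([32, 32, 387]);
translate([0, 378, 0]) cube([32, 32, 387]);
translate([391, 378, 0]) cube([32, 32, 387]);
translate([0, 384, 426]) cube([423, 26, 340]);
translate([0, 0, 584]) cube([26, 384, 26]);
translate([397, 0, 584]) cube([26, 384, 26]);
translate([0, 0, 426]) cube([26, 26, 158]);
translate([397, 0, 426]) cube([26, 26, 158]);


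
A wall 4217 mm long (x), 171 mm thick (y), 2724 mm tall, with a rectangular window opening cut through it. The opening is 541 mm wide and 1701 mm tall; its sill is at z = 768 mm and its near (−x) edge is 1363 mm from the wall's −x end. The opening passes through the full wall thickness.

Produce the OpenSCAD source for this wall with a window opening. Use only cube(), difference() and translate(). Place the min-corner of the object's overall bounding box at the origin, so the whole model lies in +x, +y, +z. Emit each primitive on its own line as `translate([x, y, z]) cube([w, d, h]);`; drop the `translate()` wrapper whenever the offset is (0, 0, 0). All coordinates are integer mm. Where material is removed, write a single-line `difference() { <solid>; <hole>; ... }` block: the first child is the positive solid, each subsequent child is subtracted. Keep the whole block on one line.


difference() { cube([4217, 171, 2724]); translate([1363, 0, 768]) cube([541, 171, 1701]); }


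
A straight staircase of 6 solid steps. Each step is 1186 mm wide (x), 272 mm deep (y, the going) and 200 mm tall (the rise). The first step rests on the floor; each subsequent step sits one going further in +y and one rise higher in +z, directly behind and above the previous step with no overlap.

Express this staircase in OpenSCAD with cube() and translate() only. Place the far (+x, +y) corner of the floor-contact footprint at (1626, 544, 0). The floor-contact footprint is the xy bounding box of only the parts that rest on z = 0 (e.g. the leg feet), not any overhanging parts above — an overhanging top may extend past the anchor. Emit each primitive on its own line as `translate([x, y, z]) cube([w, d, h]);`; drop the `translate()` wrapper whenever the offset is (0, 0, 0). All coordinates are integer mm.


translate([440, 272, 0]) cube([1186, 272, 200]);
translate([440, 544, 200]) cube([1186, 272, 200]);
translate([440, 816, 400]) cube([1186, 272, 200]);
translate([440, 1088, 600]) cube([1186, 272, 200]);
translate([440, 1360, 800]) cube([1186, 272, 200]);
translate([440, 1632, 1000]) cube([1186, 272, 200]);


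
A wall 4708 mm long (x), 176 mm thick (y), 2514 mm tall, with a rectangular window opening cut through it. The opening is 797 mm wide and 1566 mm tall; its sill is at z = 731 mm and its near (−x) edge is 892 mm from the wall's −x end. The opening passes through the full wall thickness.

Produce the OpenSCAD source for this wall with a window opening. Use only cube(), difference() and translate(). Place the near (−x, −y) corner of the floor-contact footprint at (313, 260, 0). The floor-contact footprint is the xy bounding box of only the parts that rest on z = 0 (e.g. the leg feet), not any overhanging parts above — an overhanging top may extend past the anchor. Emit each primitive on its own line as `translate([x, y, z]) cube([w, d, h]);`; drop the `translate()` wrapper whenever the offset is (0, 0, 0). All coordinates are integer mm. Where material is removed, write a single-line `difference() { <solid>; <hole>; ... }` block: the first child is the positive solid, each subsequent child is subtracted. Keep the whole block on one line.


difference() { translate([313, 260, 0]) cube([4708, 176, 2514]); translate([1205, 260, 731]) cube([797, 176, 1566]); }


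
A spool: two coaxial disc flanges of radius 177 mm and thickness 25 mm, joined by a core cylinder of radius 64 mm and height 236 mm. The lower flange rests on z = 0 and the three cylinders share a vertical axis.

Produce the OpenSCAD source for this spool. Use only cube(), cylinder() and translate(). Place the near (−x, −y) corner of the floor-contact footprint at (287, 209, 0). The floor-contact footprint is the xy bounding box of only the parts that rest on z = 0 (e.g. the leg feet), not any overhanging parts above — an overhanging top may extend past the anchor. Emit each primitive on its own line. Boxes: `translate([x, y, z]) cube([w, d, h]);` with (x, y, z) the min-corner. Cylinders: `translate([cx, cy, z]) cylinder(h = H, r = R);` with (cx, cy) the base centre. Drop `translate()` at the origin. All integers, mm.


translate([464, 386, 0]) cylinder(h = 25, r = 177);
translate([464, 386, 25]) cylinder(h = 236, r = 64);
translate([464, 386, 261]) cylinder(h = 25, r = 177);


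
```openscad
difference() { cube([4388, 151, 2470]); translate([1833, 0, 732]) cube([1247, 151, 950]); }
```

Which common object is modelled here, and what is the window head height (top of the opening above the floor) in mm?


A wall with a window opening. The window head height is 1682 mm.

A wall with a rectangular opening subtracted — a window. Sill at z = 732, opening 950 mm tall, so the head is at 732 + 950 = 1682 mm.


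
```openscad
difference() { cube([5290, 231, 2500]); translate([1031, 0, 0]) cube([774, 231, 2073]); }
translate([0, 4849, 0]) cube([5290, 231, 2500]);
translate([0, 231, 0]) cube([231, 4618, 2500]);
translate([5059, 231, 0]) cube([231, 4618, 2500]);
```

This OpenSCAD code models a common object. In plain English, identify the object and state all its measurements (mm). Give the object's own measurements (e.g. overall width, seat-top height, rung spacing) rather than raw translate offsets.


A single room: four walls, each 2500 mm tall and 231 mm thick, enclosing an outside footprint 5290×5080 mm (x × y), no floor or roof. The front and back walls (−y and +y sides) run the full x-width; the side walls fit between their inner faces. A door opening 774 mm wide and 2073 mm tall is cut through the front wall from the floor up, its −x edge 1031 mm from the wall's −x end.


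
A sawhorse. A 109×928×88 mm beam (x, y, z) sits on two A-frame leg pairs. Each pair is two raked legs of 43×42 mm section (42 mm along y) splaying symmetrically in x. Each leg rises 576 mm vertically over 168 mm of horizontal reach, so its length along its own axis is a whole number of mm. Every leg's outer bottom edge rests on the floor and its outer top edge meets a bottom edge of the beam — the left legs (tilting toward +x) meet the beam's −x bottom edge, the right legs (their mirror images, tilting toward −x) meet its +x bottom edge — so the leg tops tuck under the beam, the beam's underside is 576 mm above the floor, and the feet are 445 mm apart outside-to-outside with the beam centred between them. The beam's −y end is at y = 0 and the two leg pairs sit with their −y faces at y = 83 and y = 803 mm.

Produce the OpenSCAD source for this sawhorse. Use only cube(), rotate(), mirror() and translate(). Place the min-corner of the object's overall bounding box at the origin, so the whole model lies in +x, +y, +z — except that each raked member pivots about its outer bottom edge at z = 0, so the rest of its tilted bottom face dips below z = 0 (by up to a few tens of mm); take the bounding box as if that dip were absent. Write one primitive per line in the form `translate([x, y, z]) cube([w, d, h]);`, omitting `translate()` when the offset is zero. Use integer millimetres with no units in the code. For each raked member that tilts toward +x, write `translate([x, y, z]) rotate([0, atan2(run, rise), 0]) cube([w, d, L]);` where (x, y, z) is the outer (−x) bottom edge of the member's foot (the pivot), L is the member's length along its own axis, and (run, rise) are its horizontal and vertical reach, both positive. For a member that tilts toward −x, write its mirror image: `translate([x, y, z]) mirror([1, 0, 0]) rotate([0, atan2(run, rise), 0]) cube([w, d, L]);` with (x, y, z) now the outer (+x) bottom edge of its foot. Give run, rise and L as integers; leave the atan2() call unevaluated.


translate([168, 0, 576]) cube([109, 928, 88]);
translate([0, 83, 0]) rotate([0, atan2(168, 576), 0]) cube([43, 42, 600]);
translate([445, 83, 0]) mirror([1, 0, 0]) rotate([0, atan2(168, 576), 0]) cube([43, 42, 600]);
translate([0, 803, 0]) rotate([0, atan2(168, 576), 0]) cube([43, 42, 600]);
translate([445, 803, 0]) mirror([1, 0, 0]) rotate([0, atan2(168, 576), 0]) cube([43, 42, 600]);


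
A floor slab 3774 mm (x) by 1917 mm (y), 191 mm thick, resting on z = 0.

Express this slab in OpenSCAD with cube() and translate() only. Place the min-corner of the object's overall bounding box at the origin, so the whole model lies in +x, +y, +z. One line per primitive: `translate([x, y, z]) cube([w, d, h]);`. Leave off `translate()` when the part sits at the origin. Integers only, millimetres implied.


cube([3774, 1917, 191]);


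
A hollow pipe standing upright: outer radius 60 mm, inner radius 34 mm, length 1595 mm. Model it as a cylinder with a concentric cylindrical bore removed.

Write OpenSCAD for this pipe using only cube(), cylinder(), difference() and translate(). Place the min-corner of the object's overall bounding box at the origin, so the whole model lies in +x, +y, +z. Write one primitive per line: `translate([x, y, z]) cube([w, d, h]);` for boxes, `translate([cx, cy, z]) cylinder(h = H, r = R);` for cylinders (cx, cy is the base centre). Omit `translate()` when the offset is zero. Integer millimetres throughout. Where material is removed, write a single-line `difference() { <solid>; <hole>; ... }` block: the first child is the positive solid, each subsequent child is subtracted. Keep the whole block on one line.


difference() { translate([60, 60, 0]) cylinder(h = 1595, r = 60); translate([60, 60, 0]) cylinder(h = 1595, r = 34); }


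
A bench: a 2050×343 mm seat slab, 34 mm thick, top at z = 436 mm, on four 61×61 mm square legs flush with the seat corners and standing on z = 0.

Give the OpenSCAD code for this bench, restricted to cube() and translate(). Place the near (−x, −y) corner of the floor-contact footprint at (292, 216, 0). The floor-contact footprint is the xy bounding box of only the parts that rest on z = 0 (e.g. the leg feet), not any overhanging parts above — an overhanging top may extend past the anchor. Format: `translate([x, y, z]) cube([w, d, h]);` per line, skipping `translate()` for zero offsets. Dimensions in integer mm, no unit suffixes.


translate([292, 216, 402]) cube([2050, 343, 34]);
translate([292, 216, 0]) cube([61, 61, 402]);
translate([292, 498, 0]) cube([61, 61, 402]);
translate([2281, 216, 0]) cube([61, 61, 402]);
translate([2281, 498, 0]) cube([61, 61, 402]);


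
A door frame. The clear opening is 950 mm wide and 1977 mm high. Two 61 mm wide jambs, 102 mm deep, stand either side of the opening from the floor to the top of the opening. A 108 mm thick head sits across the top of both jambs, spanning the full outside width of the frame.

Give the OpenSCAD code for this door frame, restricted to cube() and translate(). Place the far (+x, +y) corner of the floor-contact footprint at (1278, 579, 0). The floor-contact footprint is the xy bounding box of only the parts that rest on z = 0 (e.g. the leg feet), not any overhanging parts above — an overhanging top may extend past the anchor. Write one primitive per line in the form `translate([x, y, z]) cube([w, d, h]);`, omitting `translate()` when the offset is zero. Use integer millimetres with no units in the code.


translate([206, 477, 0]) cube([61, 102, 1977]);
translate([1217, 477, 0]) cube([61, 102, 1977]);
translate([206, 477, 1977]) cube([1072, 102, 108]);


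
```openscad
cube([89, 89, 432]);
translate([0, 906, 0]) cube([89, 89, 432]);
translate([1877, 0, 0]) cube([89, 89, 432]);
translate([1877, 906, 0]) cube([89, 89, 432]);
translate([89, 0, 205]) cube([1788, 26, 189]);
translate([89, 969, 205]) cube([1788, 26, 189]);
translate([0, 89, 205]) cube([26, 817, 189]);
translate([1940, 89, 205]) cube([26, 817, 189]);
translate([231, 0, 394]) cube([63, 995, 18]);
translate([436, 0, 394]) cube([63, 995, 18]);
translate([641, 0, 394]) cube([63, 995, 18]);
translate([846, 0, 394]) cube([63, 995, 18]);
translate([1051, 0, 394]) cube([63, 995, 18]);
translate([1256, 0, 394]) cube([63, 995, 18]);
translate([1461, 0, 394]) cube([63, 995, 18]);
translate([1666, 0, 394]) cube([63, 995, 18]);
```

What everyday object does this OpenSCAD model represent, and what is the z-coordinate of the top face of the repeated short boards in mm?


A bed frame. The slat-top height is 412 mm.

Four posts, four rails, and a row of slats — a bed frame. Slats sit on the rails at z = 205 + 189 = 394; with slat thickness 18, the top is 412 mm.


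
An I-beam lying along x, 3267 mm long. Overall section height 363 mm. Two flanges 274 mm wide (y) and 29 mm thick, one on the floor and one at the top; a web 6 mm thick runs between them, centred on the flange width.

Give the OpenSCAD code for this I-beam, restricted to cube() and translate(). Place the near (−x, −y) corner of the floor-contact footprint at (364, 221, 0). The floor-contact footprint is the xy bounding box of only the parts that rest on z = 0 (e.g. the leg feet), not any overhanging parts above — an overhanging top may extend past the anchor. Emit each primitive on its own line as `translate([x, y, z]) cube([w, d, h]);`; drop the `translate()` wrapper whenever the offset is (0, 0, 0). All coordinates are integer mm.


translate([364, 221, 0]) cube([3267, 274, 29]);
translate([364, 355, 29]) cube([3267, 6, 305]);
translate([364, 221, 334]) cube([3267, 274, 29]);


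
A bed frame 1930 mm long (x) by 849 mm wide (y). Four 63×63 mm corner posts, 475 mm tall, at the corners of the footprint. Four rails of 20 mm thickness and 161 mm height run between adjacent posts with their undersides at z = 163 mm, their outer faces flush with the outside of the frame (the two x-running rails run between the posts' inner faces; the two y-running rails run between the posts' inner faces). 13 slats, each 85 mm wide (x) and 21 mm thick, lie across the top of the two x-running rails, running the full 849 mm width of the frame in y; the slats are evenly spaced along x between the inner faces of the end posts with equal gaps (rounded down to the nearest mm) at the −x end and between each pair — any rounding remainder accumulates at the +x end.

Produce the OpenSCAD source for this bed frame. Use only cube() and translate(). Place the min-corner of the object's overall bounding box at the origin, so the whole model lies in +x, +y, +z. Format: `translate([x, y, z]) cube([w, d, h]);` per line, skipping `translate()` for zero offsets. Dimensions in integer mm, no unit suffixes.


// slat z = rail_z + rail_h = 163 + 161 = 324
// slat gap = ⌊(1804 − 13·85) / 14⌋ = 49
cube([63, 63, 475]);
translate([0, 786, 0]) cube([63, 63, 475]);
translate([1867, 0, 0]) cube([63, 63, 475]);
translate([1867, 786, 0]) cube([63, 63, 475]);
translate([63, 0, 163]) cube([1804, 20, 161]);
translate([63, 829, 163]) cube([1804, 20, 161]);
translate([0, 63, 163]) cube([20, 723, 161]);
translate([1910, 63, 163]) cube([20, 723, 161]);
translate([112, 0, 324]) cube([85, 849, 21]);
translate([246, 0, 324]) cube([85, 849, 21]);
translate([380, 0, 324]) cube([85, 849, 21]);
translate([514, 0, 324]) cube([85, 849, 21]);
translate([648, 0, 324]) cube([85, 849, 21]);
translate([782, 0, 324]) cube([85, 849, 21]);
translate([916, 0, 324]) cube([85, 849, 21]);
translate([1050, 0, 324]) cube([85, 849, 21]);
translate([1184, 0, 324]) cube([85, 849, 21]);
translate([1318, 0, 324]) cube([85, 849, 21]);
translate([1452, 0, 324]) cube([85, 849, 21]);
translate([1586, 0, 324]) cube([85, 849, 21]);
translate([1720, 0, 324]) cube([85, 849, 21]);


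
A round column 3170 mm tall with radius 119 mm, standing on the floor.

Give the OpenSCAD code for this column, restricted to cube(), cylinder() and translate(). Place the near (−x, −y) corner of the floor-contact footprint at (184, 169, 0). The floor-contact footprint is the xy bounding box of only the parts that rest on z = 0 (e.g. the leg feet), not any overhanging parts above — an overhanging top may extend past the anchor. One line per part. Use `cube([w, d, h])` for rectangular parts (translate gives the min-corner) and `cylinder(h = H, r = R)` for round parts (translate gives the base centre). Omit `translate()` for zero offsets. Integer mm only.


translate([303, 288, 0]) cylinder(h = 3170, r = 119);


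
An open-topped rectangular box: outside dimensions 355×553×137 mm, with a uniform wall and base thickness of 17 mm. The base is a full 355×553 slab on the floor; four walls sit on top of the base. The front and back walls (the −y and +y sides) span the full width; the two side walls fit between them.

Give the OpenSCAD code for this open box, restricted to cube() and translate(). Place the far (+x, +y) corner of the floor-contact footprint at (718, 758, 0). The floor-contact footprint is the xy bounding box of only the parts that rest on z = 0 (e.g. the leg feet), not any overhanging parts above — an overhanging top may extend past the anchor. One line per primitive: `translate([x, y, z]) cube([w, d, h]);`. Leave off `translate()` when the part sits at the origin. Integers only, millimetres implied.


translate([363, 205, 0]) cube([355, 553, 17]);
translate([363, 205, 17]) cube([355, 17, 120]);
translate([363, 741, 17]) cube([355, 17, 120]);
translate([363, 222, 17]) cube([17, 519, 120]);
translate([701, 222, 17]) cube([17, 519, 120]);


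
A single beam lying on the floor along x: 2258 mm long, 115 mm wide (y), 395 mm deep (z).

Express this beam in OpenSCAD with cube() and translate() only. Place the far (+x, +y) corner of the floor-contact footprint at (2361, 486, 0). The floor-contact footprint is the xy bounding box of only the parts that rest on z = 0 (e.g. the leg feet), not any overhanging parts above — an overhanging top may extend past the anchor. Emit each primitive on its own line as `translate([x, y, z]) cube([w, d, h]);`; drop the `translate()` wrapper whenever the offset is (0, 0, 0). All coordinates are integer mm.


translate([103, 371, 0]) cube([2258, 115, 395]);


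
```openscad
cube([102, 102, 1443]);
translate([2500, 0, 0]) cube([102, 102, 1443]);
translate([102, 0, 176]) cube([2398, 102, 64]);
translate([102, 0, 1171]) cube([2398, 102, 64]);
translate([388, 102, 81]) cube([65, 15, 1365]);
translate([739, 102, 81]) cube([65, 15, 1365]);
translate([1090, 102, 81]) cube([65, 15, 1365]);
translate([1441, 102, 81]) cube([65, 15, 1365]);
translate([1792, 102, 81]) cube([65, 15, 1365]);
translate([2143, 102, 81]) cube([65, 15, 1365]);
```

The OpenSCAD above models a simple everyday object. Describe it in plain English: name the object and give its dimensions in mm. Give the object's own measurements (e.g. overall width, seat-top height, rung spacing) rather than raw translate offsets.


A fence section. Two 102×102 mm posts, 1443 mm tall, stand on the floor with a clear span of 2398 mm between their inner faces. Two horizontal rails of 102×64 mm section span the gap between the posts with their undersides at z = 176 mm and z = 1171 mm, flush with the posts' −y face. 6 pickets, each 65 mm wide, 15 mm thick and 1365 mm tall, are fixed to the +y face of the rails with their bottoms at z = 81 mm, spaced across the span with a 286 mm gap after the −x post and between neighbouring pickets, with 292 mm left before the +x post.


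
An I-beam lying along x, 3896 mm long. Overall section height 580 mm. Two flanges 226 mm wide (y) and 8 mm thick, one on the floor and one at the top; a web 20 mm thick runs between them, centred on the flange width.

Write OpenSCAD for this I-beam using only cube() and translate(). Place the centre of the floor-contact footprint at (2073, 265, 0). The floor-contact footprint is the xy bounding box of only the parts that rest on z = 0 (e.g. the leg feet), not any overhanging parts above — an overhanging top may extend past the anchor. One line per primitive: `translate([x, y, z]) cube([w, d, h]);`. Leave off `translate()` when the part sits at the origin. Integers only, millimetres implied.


translate([125, 152, 0]) cube([3896, 226, 8]);
translate([125, 255, 8]) cube([3896, 20, 564]);
translate([125, 152, 572]) cube([3896, 226, 8]);


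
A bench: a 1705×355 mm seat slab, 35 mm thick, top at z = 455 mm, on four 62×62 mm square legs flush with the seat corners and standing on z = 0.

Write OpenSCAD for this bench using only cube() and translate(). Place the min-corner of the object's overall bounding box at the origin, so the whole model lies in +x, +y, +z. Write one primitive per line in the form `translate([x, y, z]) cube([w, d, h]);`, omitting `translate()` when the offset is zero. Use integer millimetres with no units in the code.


translate([0, 0, 420]) cube([1705, 355, 35]);
cube([62, 62, 420]);
translate([0, 293, 0]) cube([62, 62, 420]);
translate([1643, 0, 0]) cube([62, 62, 420]);
translate([1643, 293, 0]) cube([62, 62, 420]);


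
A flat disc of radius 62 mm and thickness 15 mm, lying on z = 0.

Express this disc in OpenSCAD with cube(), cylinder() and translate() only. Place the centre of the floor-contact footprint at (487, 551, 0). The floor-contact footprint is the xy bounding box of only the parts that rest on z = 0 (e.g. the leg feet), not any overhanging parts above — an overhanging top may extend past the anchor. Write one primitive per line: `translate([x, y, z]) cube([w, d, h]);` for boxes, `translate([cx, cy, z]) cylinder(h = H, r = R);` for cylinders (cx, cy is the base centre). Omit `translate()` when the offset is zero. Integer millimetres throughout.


translate([487, 551, 0]) cylinder(h = 15, r = 62);


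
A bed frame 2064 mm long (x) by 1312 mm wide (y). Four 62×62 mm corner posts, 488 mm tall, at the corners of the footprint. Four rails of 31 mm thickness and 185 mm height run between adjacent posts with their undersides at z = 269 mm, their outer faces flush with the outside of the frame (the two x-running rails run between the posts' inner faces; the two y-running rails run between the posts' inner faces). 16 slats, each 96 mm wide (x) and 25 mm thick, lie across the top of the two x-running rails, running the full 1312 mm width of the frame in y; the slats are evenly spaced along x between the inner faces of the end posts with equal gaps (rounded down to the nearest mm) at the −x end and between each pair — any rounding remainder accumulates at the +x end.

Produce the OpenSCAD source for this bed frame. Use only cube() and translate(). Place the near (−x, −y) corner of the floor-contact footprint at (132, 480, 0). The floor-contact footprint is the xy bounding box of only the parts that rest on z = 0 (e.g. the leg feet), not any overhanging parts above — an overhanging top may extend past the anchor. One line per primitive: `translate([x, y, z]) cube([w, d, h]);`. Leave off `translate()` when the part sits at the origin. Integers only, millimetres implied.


// slat z = rail_z + rail_h = 269 + 185 = 454
// slat gap = ⌊(1940 − 16·96) / 17⌋ = 23
translate([132, 480, 0]) cube([62, 62, 488]);
translate([132, 1730, 0]) cube([62, 62, 488]);
translate([2134, 480, 0]) cube([62, 62, 488]);
translate([2134, 1730, 0]) cube([62, 62, 488]);
translate([194, 480, 269]) cube([1940, 31, 185]);
translate([194, 1761, 269]) cube([1940, 31, 185]);
translate([132, 542, 269]) cube([31, 1188, 185]);
translate([2165, 542, 269]) cube([31, 1188, 185]);
translate([217, 480, 454]) cube([96, 1312, 25]);
translate([336, 480, 454]) cube([96, 1312, 25]);
translate([455, 480, 454]) cube([96, 1312, 25]);
translate([574, 480, 454]) cube([96, 1312, 25]);
translate([693, 480, 454]) cube([96, 1312, 25]);
translate([812, 480, 454]) cube([96, 1312, 25]);
translate([931, 480, 454]) cube([96, 1312, 25]);
translate([1050, 480, 454]) cube([96, 1312, 25]);
translate([1169, 480, 454]) cube([96, 1312, 25]);
translate([1288, 480, 454]) cube([96, 1312, 25]);
translate([1407, 480, 454]) cube([96, 1312, 25]);
translate([1526, 480, 454]) cube([96, 1312, 25]);
translate([1645, 480, 454]) cube([96, 1312, 25]);
translate([1764, 480, 454]) cube([96, 1312, 25]);
translate([1883, 480, 454]) cube([96, 1312, 25]);
translate([2002, 480, 454]) cube([96, 1312, 25]);


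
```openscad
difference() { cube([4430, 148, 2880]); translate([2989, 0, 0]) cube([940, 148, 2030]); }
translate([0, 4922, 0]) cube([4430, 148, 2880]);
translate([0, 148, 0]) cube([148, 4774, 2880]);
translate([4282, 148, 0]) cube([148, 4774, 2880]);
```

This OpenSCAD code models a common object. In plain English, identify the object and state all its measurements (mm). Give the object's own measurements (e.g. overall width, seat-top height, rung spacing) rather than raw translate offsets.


A single room: four walls, each 2880 mm tall and 148 mm thick, enclosing an outside footprint 4430×5070 mm (x × y), no floor or roof. The front and back walls (−y and +y sides) run the full x-width; the side walls fit between their inner faces. A door opening 940 mm wide and 2030 mm tall is cut through the front wall from the floor up, its −x edge 2989 mm from the wall's −x end.


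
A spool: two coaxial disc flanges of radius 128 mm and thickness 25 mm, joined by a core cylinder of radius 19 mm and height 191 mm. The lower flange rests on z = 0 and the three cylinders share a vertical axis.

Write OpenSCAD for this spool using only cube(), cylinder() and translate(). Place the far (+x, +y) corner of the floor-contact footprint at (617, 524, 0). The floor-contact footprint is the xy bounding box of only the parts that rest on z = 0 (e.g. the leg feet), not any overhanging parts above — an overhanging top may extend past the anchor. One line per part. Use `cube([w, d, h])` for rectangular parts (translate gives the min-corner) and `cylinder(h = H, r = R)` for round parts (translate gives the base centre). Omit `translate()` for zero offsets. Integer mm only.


translate([489, 396, 0]) cylinder(h = 25, r = 128);
translate([489, 396, 25]) cylinder(h = 191, r = 19);
translate([489, 396, 216]) cylinder(h = 25, r = 128);


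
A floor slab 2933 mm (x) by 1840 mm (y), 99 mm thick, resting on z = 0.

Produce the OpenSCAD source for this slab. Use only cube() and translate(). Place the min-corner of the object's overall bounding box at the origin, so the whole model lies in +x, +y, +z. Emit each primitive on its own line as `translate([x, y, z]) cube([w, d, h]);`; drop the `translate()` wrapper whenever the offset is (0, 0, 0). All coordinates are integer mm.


cube([2933, 1840, 99]);


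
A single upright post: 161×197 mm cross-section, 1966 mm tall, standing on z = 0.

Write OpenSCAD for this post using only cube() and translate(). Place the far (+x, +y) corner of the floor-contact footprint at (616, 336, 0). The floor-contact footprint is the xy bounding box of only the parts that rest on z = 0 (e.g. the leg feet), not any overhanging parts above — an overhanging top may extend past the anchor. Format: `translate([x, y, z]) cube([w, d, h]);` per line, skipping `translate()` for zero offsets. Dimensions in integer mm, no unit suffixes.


translate([455, 139, 0]) cube([161, 197, 1966]);


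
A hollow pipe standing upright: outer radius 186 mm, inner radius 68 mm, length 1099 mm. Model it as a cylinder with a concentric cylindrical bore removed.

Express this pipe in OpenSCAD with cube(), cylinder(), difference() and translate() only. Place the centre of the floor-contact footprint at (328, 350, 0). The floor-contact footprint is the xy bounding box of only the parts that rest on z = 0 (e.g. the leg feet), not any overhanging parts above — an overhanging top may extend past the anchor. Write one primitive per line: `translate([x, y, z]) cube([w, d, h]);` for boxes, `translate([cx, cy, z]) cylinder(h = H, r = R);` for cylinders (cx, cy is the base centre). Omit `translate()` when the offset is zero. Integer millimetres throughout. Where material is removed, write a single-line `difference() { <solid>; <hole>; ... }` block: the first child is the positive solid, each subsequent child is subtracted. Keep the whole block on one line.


difference() { translate([328, 350, 0]) cylinder(h = 1099, r = 186); translate([328, 350, 0]) cylinder(h = 1099, r = 68); }


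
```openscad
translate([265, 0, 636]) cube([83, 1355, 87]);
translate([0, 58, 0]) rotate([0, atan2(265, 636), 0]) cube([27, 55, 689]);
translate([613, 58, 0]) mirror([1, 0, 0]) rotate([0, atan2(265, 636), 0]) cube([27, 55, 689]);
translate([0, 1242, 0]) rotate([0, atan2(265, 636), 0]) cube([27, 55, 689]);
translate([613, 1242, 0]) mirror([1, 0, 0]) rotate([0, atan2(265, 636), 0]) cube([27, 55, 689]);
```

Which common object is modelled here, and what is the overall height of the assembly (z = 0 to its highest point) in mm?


A sawhorse. The overall height is 723 mm.

A beam across two mirrored pairs of raked legs — a sawhorse. The beam's underside is at z = 636 (matching the legs' vertical rise in atan2(265, 636)) and the beam is 87 mm tall, so its top is at 636 + 87 = 723 mm. The raked legs top out at the beam's underside, so that is the highest point.


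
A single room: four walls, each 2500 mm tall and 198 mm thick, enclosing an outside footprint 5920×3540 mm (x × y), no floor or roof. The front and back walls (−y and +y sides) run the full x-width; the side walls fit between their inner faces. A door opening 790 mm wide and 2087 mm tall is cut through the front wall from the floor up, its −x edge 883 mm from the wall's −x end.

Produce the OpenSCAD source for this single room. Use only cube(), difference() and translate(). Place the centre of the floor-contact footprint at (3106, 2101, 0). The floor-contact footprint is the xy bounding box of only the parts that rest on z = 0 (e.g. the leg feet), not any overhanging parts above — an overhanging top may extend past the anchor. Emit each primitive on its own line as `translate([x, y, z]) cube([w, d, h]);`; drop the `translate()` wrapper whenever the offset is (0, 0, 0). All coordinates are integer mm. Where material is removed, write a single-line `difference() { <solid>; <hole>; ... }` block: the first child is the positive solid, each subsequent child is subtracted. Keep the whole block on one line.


difference() { translate([146, 331, 0]) cube([5920, 198, 2500]); translate([1029, 331, 0]) cube([790, 198, 2087]); }
translate([146, 3673, 0]) cube([5920, 198, 2500]);
translate([146, 529, 0]) cube([198, 3144, 2500]);
translate([5868, 529, 0]) cube([198, 3144, 2500]);


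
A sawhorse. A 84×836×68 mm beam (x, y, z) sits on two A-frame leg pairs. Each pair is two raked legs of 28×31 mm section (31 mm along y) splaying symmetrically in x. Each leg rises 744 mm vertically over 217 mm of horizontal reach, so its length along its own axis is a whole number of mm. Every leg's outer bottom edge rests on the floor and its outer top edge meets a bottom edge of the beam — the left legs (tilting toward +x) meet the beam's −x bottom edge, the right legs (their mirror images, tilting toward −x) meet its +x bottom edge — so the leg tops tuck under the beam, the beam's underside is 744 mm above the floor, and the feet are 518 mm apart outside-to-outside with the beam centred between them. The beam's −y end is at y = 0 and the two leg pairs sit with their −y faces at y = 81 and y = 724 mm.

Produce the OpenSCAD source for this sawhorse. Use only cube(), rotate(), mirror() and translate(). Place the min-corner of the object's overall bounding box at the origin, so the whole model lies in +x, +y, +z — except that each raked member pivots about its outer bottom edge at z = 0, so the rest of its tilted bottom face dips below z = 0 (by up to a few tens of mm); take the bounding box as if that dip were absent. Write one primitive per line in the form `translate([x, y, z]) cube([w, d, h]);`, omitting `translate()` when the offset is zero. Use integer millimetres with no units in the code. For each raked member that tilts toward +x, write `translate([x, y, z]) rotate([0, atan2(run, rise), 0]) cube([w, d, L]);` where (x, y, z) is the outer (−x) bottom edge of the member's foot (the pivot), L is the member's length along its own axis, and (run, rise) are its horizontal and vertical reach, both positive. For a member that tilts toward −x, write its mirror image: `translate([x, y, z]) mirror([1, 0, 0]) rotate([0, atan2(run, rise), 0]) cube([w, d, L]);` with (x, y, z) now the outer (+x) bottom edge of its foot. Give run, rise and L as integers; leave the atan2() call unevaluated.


translate([217, 0, 744]) cube([84, 836, 68]);
translate([0, 81, 0]) rotate([0, atan2(217, 744), 0]) cube([28, 31, 775]);
translate([518, 81, 0]) mirror([1, 0, 0]) rotate([0, atan2(217, 744), 0]) cube([28, 31, 775]);
translate([0, 724, 0]) rotate([0, atan2(217, 744), 0]) cube([28, 31, 775]);
translate([518, 724, 0]) mirror([1, 0, 0]) rotate([0, atan2(217, 744), 0]) cube([28, 31, 775]);
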